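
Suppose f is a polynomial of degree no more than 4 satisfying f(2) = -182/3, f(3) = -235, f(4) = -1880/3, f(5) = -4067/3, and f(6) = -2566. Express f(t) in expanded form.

f(t) = -t^4 - 6t^3 + (1/3)t^2 + 3t - 4

Write f(t) = at^4 + bt^3 + ct^2 + dt + e. Substituting each data point gives a linear system:
  16a + 8b + 4c + 2d + e = -182/3
  81a + 27b + 9c + 3d + e = -235
  256a + 64b + 16c + 4d + e = -1880/3
  625a + 125b + 25c + 5d + e = -4067/3
  1296a + 216b + 36c + 6d + e = -2566
Solving the system yields a = -1, b = -6, c = 1/3, d = 3, e = -4.
So f(t) = -t^4 - 6t^3 + (1/3)t^2 + 3t - 4.
Check: f(5) = -4067/3. ✓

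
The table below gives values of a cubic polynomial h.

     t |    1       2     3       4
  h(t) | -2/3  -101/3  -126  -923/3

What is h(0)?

Write h(t) = at^3 + bt^2 + ct + d. Substituting each data point gives a linear system:
  a + b + c + d = -2/3
  8a + 4b + 2c + d = -101/3
  27a + 9b + 3c + d = -126
  64a + 16b + 4c + d = -923/3
Solving the system yields a = -5, b = 1/3, c = 1, d = 3.
So h(t) = -5t^3 + (1/3)t^2 + t + 3.
Then h(0) = 3.

3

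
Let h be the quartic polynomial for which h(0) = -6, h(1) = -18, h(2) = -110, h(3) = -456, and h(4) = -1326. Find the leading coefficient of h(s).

Write h(s) = as^4 + bs^3 + cs^2 + ds + e. Substituting each data point gives a linear system:
  e = -6
  a + b + c + d + e = -18
  16a + 8b + 4c + 2d + e = -110
  81a + 27b + 9c + 3d + e = -456
  256a + 64b + 16c + 4d + e = -1326
Solving the system yields a = -4, b = -5, c = 3, d = -6, e = -6.
So h(s) = -4s⁴ - 5s³ + 3s² - 6s - 6.
The leading coefficient is -4.

-4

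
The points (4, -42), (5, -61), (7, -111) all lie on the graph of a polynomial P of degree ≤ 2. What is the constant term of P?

-6

Write P(n) = an^2 + bn + c. Substituting each data point gives a linear system:
  16a + 4b + c = -42
  25a + 5b + c = -61
  49a + 7b + c = -111
Solving the system yields a = -2, b = -1, c = -6.
So P(n) = -2n² - n - 6.
The constant term is -6.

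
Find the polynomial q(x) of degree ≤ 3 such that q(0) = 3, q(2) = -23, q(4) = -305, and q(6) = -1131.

q(x) = -6x^3 + 4x^2 + 3x + 3

Using the Lagrange interpolation formula with nodes 0, 2, 4, 6:
  L_0(x) = (x - 2)(x - 4)(x - 6) / -48
  L_1(x) = x(x - 4)(x - 6) / 16
  L_2(x) = x(x - 2)(x - 6) / -16
  L_3(x) = x(x - 2)(x - 4) / 48
Then q(x) = 3·L_0(x) - 23·L_1(x) - 305·L_2(x) - 1131·L_3(x).
Expanding and collecting terms gives q(x) = -6x^3 + 4x^2 + 3x + 3.
Check: q(6) = -1131. ✓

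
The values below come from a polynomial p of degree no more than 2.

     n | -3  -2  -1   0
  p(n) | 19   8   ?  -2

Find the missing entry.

1

The 3 known points determine the degree-2 polynomial uniquely.
Write p(n) = an^2 + bn + c. Substituting each data point gives a linear system:
  9a - 3b + c = 19
  4a - 2b + c = 8
  c = -2
Solving the system yields a = 2, b = -1, c = -2.
So p(n) = 2n^2 - n - 2.
Then p(-1) = 1.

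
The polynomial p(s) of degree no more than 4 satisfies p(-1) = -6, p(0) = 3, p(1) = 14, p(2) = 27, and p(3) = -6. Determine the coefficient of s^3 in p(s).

4

Write p(s) = as^4 + bs^3 + cs^2 + ds + e. Substituting each data point gives a linear system:
  a - b + c - d + e = -6
  e = 3
  a + b + c + d + e = 14
  16a + 8b + 4c + 2d + e = 27
  81a + 27b + 9c + 3d + e = -6
Solving the system yields a = -2, b = 4, c = 3, d = 6, e = 3.
So p(s) = -2s^4 + 4s^3 + 3s^2 + 6s + 3.
The coefficient of s^3 is 4.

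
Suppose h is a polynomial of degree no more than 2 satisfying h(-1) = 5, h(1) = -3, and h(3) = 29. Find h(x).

h(x) = 5x^2 - 4x - 4

Write h(x) = ax^2 + bx + c. Substituting each data point gives a linear system:
  a - b + c = 5
  a + b + c = -3
  9a + 3b + c = 29
Solving the system yields a = 5, b = -4, c = -4.
So h(x) = 5x² - 4x - 4.
Check: h(-1) = 5. ✓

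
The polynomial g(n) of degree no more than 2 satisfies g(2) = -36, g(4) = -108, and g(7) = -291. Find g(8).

-372

Using the Lagrange interpolation formula with nodes 2, 4, 7:
  L_0(n) = (n - 4)(n - 7) / 10
  L_1(n) = (n - 2)(n - 7) / -6
  L_2(n) = (n - 2)(n - 4) / 15
Then g(n) = -36·L_0(n) - 108·L_1(n) - 291·L_2(n).
Expanding and collecting terms gives g(n) = -5n² - 6n - 4.
Evaluating at n = 8: g(8) = -372.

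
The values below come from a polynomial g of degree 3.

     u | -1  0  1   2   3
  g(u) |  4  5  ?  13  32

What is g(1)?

6

The 4 known points determine the degree-3 polynomial uniquely.
Write g(u) = au^3 + bu^2 + cu + d. Substituting each data point gives a linear system:
  -a + b - c + d = 4
  d = 5
  8a + 4b + 2c + d = 13
  27a + 9b + 3c + d = 32
Solving the system yields a = 1, b = 0, c = 0, d = 5.
So g(u) = u³ + 5.
Then g(1) = 6.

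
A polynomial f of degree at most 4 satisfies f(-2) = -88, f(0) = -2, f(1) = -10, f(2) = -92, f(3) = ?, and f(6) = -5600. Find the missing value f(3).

The 5 known points determine the degree-4 polynomial uniquely.
Write f(t) = at^4 + bt^3 + ct^2 + dt + e. Substituting each data point gives a linear system:
  16a - 8b + 4c - 2d + e = -88
  e = -2
  a + b + c + d + e = -10
  16a + 8b + 4c + 2d + e = -92
  1296a + 216b + 36c + 6d + e = -5600
Solving the system yields a = -4, b = -1, c = -6, d = 3, e = -2.
So f(t) = -4t^4 - t^3 - 6t^2 + 3t - 2.
Then f(3) = -398.

-398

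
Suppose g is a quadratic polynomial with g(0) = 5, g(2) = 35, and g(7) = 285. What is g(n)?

Write g(n) = an^2 + bn + c. Substituting each data point gives a linear system:
  c = 5
  4a + 2b + c = 35
  49a + 7b + c = 285
Solving the system yields a = 5, b = 5, c = 5.
So g(n) = 5n^2 + 5n + 5.
Check: g(0) = 5. ✓

g(n) = 5n^2 + 5n + 5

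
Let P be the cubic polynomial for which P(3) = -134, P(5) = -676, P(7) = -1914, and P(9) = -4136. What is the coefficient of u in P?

Write P(u) = au^3 + bu^2 + cu + d. Substituting each data point gives a linear system:
  27a + 9b + 3c + d = -134
  125a + 25b + 5c + d = -676
  343a + 49b + 7c + d = -1914
  729a + 81b + 9c + d = -4136
Solving the system yields a = -6, b = 3, c = -1, d = 4.
So P(u) = -6u^3 + 3u^2 - u + 4.
The coefficient of u is -1.

-1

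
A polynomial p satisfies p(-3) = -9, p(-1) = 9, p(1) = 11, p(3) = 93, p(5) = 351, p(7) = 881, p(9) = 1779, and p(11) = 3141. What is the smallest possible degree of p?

3

Forward differences of the values at t = -3, -1, 1, 3, 5, 7, 9, 11:
  p  : -9  9  11  93  351  881  1779  3141
  Δ  : 18  2  82  258  530  898  1362
  Δ^2: -16  80  176  272  368  464
  Δ^3: 96  96  96  96  96
  Δ^4: 0  0  0  0
  Δ^5: 0  0  0
  Δ^6: 0  0
  Δ^7: 0
The third differences are constant (96) and nonzero, while all higher differences vanish, so the minimal degree is 3.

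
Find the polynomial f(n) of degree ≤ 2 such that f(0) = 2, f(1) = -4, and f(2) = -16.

Write f(n) = an^2 + bn + c. Substituting each data point gives a linear system:
  c = 2
  a + b + c = -4
  4a + 2b + c = -16
Solving the system yields a = -3, b = -3, c = 2.
So f(n) = -3n² - 3n + 2.
Check: f(0) = 2. ✓

f(n) = -3n^2 - 3n + 2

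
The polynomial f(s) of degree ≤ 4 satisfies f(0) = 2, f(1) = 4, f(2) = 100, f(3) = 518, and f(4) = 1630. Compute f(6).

8144

Write f(s) = as^4 + bs^3 + cs^2 + ds + e. Substituting each data point gives a linear system:
  e = 2
  a + b + c + d + e = 4
  16a + 8b + 4c + 2d + e = 100
  81a + 27b + 9c + 3d + e = 518
  256a + 64b + 16c + 4d + e = 1630
Solving the system yields a = 6, b = 2, c = -1, d = -5, e = 2.
So f(s) = 6s^4 + 2s^3 - s^2 - 5s + 2.
Then f(6) = 8144.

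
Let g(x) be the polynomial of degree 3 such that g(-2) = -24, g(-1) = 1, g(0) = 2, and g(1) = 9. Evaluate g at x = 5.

Using the Lagrange interpolation formula with nodes -2, -1, 0, 1:
  L_0(x) = (x + 1)x(x - 1) / -6
  L_1(x) = (x + 2)x(x - 1) / 2
  L_2(x) = (x + 2)(x + 1)(x - 1) / -2
  L_3(x) = (x + 2)(x + 1)x / 6
Then g(x) = -24·L_0(x) + 1·L_1(x) + 2·L_2(x) + 9·L_3(x).
Expanding and collecting terms gives g(x) = 5x^3 + 3x^2 - x + 2.
Evaluating at x = 5: g(5) = 697.

697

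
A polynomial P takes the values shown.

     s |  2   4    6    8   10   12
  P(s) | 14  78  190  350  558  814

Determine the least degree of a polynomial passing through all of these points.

Forward differences of the values at s = 2, 4, 6, 8, 10, 12:
  P  : 14  78  190  350  558  814
  Δ  : 64  112  160  208  256
  Δ^2: 48  48  48  48
  Δ^3: 0  0  0
  Δ^4: 0  0
  Δ^5: 0
The second differences are constant (48) and nonzero, while all higher differences vanish, so the minimal degree is 2.

2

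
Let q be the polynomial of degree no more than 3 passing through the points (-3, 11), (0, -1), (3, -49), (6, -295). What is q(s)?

q(s) = -s^3 - 2s^2 - s - 1

Write q(s) = as^3 + bs^2 + cs + d. Substituting each data point gives a linear system:
  -27a + 9b - 3c + d = 11
  d = -1
  27a + 9b + 3c + d = -49
  216a + 36b + 6c + d = -295
Solving the system yields a = -1, b = -2, c = -1, d = -1.
So q(s) = -s³ - 2s² - s - 1.
Check: q(0) = -1. ✓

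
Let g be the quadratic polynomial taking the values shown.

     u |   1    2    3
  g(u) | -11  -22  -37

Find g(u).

Using the Lagrange interpolation formula with nodes 1, 2, 3:
  L_0(u) = (u - 2)(u - 3) / 2
  L_1(u) = (u - 1)(u - 3) / -1
  L_2(u) = (u - 1)(u - 2) / 2
Then g(u) = -11·L_0(u) - 22·L_1(u) - 37·L_2(u).
Expanding and collecting terms gives g(u) = -2u² - 5u - 4.
Check: g(1) = -11. ✓

g(u) = -2u^2 - 5u - 4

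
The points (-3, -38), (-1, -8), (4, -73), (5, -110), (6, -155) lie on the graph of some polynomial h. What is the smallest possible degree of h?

Divided differences on the nodes -3, -1, 4, 5, 6:
  order 0: -38  -8  -73  -110  -155
  order 1: 15  -13  -37  -45
  order 2: -4  -4  -4
  order 3: 0  0
  order 4: 0
The order-2 divided differences are all -4 (nonzero) and every higher order vanishes, so the data lies on a polynomial of degree exactly 2.

2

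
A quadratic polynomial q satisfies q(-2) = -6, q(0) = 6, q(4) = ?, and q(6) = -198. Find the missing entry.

The 3 known points determine the degree-2 polynomial uniquely.
Write q(s) = as^2 + bs + c. Substituting each data point gives a linear system:
  4a - 2b + c = -6
  c = 6
  36a + 6b + c = -198
Solving the system yields a = -5, b = -4, c = 6.
So q(s) = -5s² - 4s + 6.
Then q(4) = -90.

-90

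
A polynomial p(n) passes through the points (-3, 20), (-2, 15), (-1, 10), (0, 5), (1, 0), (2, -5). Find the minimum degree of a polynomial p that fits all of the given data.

Forward differences of the values at n = -3, -2, -1, 0, 1, 2:
  p  : 20  15  10  5  0  -5
  Δ  : -5  -5  -5  -5  -5
  Δ^2: 0  0  0  0
  Δ^3: 0  0  0
  Δ^4: 0  0
  Δ^5: 0
The first differences are constant (-5) and nonzero, while all higher differences vanish, so the minimal degree is 1.

1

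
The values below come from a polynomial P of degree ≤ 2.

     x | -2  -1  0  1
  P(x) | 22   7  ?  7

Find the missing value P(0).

2

The 3 known points determine the degree-2 polynomial uniquely.
Write P(x) = ax^2 + bx + c. Substituting each data point gives a linear system:
  4a - 2b + c = 22
  a - b + c = 7
  a + b + c = 7
Solving the system yields a = 5, b = 0, c = 2.
So P(x) = 5x^2 + 2.
Then P(0) = 2.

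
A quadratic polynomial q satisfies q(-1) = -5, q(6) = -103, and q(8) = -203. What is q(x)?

Write q(x) = ax^2 + bx + c. Substituting each data point gives a linear system:
  a - b + c = -5
  36a + 6b + c = -103
  64a + 8b + c = -203
Solving the system yields a = -4, b = 6, c = 5.
So q(x) = -4x^2 + 6x + 5.
Check: q(6) = -103. ✓

q(x) = -4x^2 + 6x + 5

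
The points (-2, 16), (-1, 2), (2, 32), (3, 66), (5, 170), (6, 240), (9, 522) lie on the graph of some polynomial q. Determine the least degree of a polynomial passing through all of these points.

2

Divided differences on the nodes -2, -1, 2, 3, 5, 6, 9:
  order 0: 16  2  32  66  170  240  522
  order 1: -14  10  34  52  70  94
  order 2: 6  6  6  6  6
  order 3: 0  0  0  0
  order 4: 0  0  0
  order 5: 0  0
  order 6: 0
The order-2 divided differences are all 6 (nonzero) and every higher order vanishes, so the data lies on a polynomial of degree exactly 2.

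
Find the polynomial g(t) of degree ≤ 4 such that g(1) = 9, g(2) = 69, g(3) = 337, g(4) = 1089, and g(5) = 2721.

g(t) = 5t^4 - 4t^3 + 3t^2 + 4t + 1

Write g(t) = at^4 + bt^3 + ct^2 + dt + e. Substituting each data point gives a linear system:
  a + b + c + d + e = 9
  16a + 8b + 4c + 2d + e = 69
  81a + 27b + 9c + 3d + e = 337
  256a + 64b + 16c + 4d + e = 1089
  625a + 125b + 25c + 5d + e = 2721
Solving the system yields a = 5, b = -4, c = 3, d = 4, e = 1.
So g(t) = 5t⁴ - 4t³ + 3t² + 4t + 1.
Check: g(5) = 2721. ✓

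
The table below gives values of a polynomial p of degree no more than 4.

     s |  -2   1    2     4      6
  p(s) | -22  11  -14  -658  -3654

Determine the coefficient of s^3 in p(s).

0

Write p(s) = as^4 + bs^3 + cs^2 + ds + e. Substituting each data point gives a linear system:
  16a - 8b + 4c - 2d + e = -22
  a + b + c + d + e = 11
  16a + 8b + 4c + 2d + e = -14
  256a + 64b + 16c + 4d + e = -658
  1296a + 216b + 36c + 6d + e = -3654
Solving the system yields a = -3, b = 0, c = 6, d = 2, e = 6.
So p(s) = -3s^4 + 6s^2 + 2s + 6.
The coefficient of s^3 is 0.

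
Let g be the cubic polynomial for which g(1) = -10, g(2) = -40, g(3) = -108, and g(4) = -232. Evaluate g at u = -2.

32

Forward differences of the values at u = 1, 2, 3, 4:
  g  : -10  -40  -108  -232
  Δ  : -30  -68  -124
  Δ^2: -38  -56
  Δ^3: -18
The third differences are constant, confirming degree 3.
Interpolating (Newton forward form) and evaluating at u = -2 gives g(-2) = 32.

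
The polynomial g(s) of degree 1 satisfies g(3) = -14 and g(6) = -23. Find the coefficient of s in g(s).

-3

Write g(s) = as + b. Substituting each data point gives a linear system:
  3a + b = -14
  6a + b = -23
Solving the system yields a = -3, b = -5.
So g(s) = -3s - 5.
The leading coefficient is -3.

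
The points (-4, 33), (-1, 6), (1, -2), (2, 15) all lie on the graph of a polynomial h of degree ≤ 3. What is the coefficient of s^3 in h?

1

Write h(s) = as^3 + bs^2 + cs + d. Substituting each data point gives a linear system:
  -64a + 16b - 4c + d = 33
  -a + b - c + d = 6
  a + b + c + d = -2
  8a + 4b + 2c + d = 15
Solving the system yields a = 1, b = 5, c = -5, d = -3.
So h(s) = s^3 + 5s^2 - 5s - 3.
The leading coefficient is 1.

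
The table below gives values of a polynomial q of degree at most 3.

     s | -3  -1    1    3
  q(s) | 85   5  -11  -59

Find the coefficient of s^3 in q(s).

-2

Write q(s) = as^3 + bs^2 + cs + d. Substituting each data point gives a linear system:
  -27a + 9b - 3c + d = 85
  -a + b - c + d = 5
  a + b + c + d = -11
  27a + 9b + 3c + d = -59
Solving the system yields a = -2, b = 2, c = -6, d = -5.
So q(s) = -2s³ + 2s² - 6s - 5.
The leading coefficient is -2.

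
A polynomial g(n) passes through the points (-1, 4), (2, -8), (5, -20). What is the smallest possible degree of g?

Forward differences of the values at n = -1, 2, 5:
  g  : 4  -8  -20
  Δ  : -12  -12
  Δ^2: 0
The first differences are constant (-12) and nonzero, while all higher differences vanish, so the minimal degree is 1.

1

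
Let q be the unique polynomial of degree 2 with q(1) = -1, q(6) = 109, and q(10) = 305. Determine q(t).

Using the Lagrange interpolation formula with nodes 1, 6, 10:
  L_0(t) = (t - 6)(t - 10) / 45
  L_1(t) = (t - 1)(t - 10) / -20
  L_2(t) = (t - 1)(t - 6) / 36
Then q(t) = -1·L_0(t) + 109·L_1(t) + 305·L_2(t).
Expanding and collecting terms gives q(t) = 3t^2 + t - 5.
Check: q(6) = 109. ✓

q(t) = 3t^2 + t - 5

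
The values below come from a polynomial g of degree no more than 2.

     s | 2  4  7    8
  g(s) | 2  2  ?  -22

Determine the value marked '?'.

The 3 known points determine the degree-2 polynomial uniquely.
Write g(s) = as^2 + bs + c. Substituting each data point gives a linear system:
  4a + 2b + c = 2
  16a + 4b + c = 2
  64a + 8b + c = -22
Solving the system yields a = -1, b = 6, c = -6.
So g(s) = -s² + 6s - 6.
Then g(7) = -13.

-13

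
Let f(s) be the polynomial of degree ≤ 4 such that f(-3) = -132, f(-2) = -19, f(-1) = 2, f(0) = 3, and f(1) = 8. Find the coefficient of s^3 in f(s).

Write f(s) = as^4 + bs^3 + cs^2 + ds + e. Substituting each data point gives a linear system:
  81a - 27b + 9c - 3d + e = -132
  16a - 8b + 4c - 2d + e = -19
  a - b + c - d + e = 2
  e = 3
  a + b + c + d + e = 8
Solving the system yields a = -2, b = 0, c = 4, d = 3, e = 3.
So f(s) = -2s⁴ + 4s² + 3s + 3.
The coefficient of s^3 is 0.

0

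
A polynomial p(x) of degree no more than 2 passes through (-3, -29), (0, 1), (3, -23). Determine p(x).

p(x) = -3x^2 + x + 1

Write p(x) = ax^2 + bx + c. Substituting each data point gives a linear system:
  9a - 3b + c = -29
  c = 1
  9a + 3b + c = -23
Solving the system yields a = -3, b = 1, c = 1.
So p(x) = -3x^2 + x + 1.
Check: p(-3) = -29. ✓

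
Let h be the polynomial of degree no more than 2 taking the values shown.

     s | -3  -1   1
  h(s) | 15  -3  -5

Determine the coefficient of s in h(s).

Write h(s) = as^2 + bs + c. Substituting each data point gives a linear system:
  9a - 3b + c = 15
  a - b + c = -3
  a + b + c = -5
Solving the system yields a = 2, b = -1, c = -6.
So h(s) = 2s^2 - s - 6.
The coefficient of s is -1.

-1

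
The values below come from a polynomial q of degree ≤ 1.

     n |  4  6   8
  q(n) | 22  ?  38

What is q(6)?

The 2 known points determine the degree-1 polynomial uniquely.
Write q(n) = an + b. Substituting each data point gives a linear system:
  4a + b = 22
  8a + b = 38
Solving the system yields a = 4, b = 6.
So q(n) = 4n + 6.
Then q(6) = 30.

30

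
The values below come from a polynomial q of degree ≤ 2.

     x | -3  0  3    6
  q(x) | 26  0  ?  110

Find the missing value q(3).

The 3 known points determine the degree-2 polynomial uniquely.
Write q(x) = ax^2 + bx + c. Substituting each data point gives a linear system:
  9a - 3b + c = 26
  c = 0
  36a + 6b + c = 110
Solving the system yields a = 3, b = 1/3, c = 0.
So q(x) = 3x^2 + (1/3)x.
Then q(3) = 28.

28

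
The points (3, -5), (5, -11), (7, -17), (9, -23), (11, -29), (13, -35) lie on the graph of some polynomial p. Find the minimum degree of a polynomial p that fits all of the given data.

Forward differences of the values at n = 3, 5, 7, 9, 11, 13:
  p  : -5  -11  -17  -23  -29  -35
  Δ  : -6  -6  -6  -6  -6
  Δ^2: 0  0  0  0
  Δ^3: 0  0  0
  Δ^4: 0  0
  Δ^5: 0
The first differences are constant (-6) and nonzero, while all higher differences vanish, so the minimal degree is 1.

1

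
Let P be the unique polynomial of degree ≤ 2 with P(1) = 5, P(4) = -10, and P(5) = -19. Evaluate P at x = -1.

5

Write P(x) = ax^2 + bx + c. Substituting each data point gives a linear system:
  a + b + c = 5
  16a + 4b + c = -10
  25a + 5b + c = -19
Solving the system yields a = -1, b = 0, c = 6.
So P(x) = -x^2 + 6.
Then P(-1) = 5.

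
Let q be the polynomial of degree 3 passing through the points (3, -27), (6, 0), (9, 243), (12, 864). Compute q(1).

-5

Using the Lagrange interpolation formula with nodes 3, 6, 9, 12:
  L_0(n) = (n - 6)(n - 9)(n - 12) / -162
  L_1(n) = (n - 3)(n - 9)(n - 12) / 54
  L_2(n) = (n - 3)(n - 6)(n - 12) / -54
  L_3(n) = (n - 3)(n - 6)(n - 9) / 162
Then q(n) = -27·L_0(n) + 0·L_1(n) + 243·L_2(n) + 864·L_3(n).
Expanding and collecting terms gives q(n) = n³ - 6n².
Evaluating at n = 1: q(1) = -5.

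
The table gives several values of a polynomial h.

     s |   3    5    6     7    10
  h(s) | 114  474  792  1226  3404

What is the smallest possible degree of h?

3

Divided differences on the nodes 3, 5, 6, 7, 10:
  order 0: 114  474  792  1226  3404
  order 1: 180  318  434  726
  order 2: 46  58  73
  order 3: 3  3
  order 4: 0
The order-3 divided differences are all 3 (nonzero) and every higher order vanishes, so the data lies on a polynomial of degree exactly 3.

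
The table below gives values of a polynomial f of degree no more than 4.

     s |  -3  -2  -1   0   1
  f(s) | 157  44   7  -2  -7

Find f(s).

Write f(s) = as^4 + bs^3 + cs^2 + ds + e. Substituting each data point gives a linear system:
  81a - 27b + 9c - 3d + e = 157
  16a - 8b + 4c - 2d + e = 44
  a - b + c - d + e = 7
  e = -2
  a + b + c + d + e = -7
Solving the system yields a = 1, b = -2, c = 1, d = -5, e = -2.
So f(s) = s^4 - 2s^3 + s^2 - 5s - 2.
Check: f(0) = -2. ✓

f(s) = s^4 - 2s^3 + s^2 - 5s - 2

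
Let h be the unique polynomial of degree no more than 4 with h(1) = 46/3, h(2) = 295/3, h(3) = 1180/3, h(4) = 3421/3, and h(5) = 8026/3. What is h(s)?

h(s) = 4s^4 + 6s^2 + 5s + 1/3

Write h(s) = as^4 + bs^3 + cs^2 + ds + e. Substituting each data point gives a linear system:
  a + b + c + d + e = 46/3
  16a + 8b + 4c + 2d + e = 295/3
  81a + 27b + 9c + 3d + e = 1180/3
  256a + 64b + 16c + 4d + e = 3421/3
  625a + 125b + 25c + 5d + e = 8026/3
Solving the system yields a = 4, b = 0, c = 6, d = 5, e = 1/3.
So h(s) = 4s⁴ + 6s² + 5s + 1/3.
Check: h(4) = 3421/3. ✓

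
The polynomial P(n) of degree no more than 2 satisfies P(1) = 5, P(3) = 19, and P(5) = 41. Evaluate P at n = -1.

Forward differences of the values at n = 1, 3, 5:
  P  : 5  19  41
  Δ  : 14  22
  Δ^2: 8
The second differences are constant, confirming degree 2.
Interpolating (Newton forward form) and evaluating at n = -1 gives P(-1) = -1.

-1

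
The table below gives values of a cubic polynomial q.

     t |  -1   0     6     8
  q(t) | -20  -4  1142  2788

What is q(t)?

q(t) = 6t^3 - 5t^2 + 5t - 4

Write q(t) = at^3 + bt^2 + ct + d. Substituting each data point gives a linear system:
  -a + b - c + d = -20
  d = -4
  216a + 36b + 6c + d = 1142
  512a + 64b + 8c + d = 2788
Solving the system yields a = 6, b = -5, c = 5, d = -4.
So q(t) = 6t^3 - 5t^2 + 5t - 4.
Check: q(0) = -4. ✓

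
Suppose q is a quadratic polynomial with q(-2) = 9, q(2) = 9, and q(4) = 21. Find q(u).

q(u) = u^2 + 5

Write q(u) = au^2 + bu + c. Substituting each data point gives a linear system:
  4a - 2b + c = 9
  4a + 2b + c = 9
  16a + 4b + c = 21
Solving the system yields a = 1, b = 0, c = 5.
So q(u) = u² + 5.
Check: q(-2) = 9. ✓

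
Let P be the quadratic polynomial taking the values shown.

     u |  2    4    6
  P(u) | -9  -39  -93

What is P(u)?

P(u) = -3u^2 + 3u - 3

Write P(u) = au^2 + bu + c. Substituting each data point gives a linear system:
  4a + 2b + c = -9
  16a + 4b + c = -39
  36a + 6b + c = -93
Solving the system yields a = -3, b = 3, c = -3.
So P(u) = -3u² + 3u - 3.
Check: P(4) = -39. ✓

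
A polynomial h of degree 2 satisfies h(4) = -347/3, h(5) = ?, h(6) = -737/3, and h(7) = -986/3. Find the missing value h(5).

-524/3

The 3 known points determine the degree-2 polynomial uniquely.
Write h(s) = as^2 + bs + c. Substituting each data point gives a linear system:
  16a + 4b + c = -347/3
  36a + 6b + c = -737/3
  49a + 7b + c = -986/3
Solving the system yields a = -6, b = -5, c = 1/3.
So h(s) = -6s² - 5s + 1/3.
Then h(5) = -524/3.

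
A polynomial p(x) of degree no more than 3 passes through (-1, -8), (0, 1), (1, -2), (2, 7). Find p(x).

Using the Lagrange interpolation formula with nodes -1, 0, 1, 2:
  L_0(x) = x(x - 1)(x - 2) / -6
  L_1(x) = (x + 1)(x - 1)(x - 2) / 2
  L_2(x) = (x + 1)x(x - 2) / -2
  L_3(x) = (x + 1)x(x - 1) / 6
Then p(x) = -8·L_0(x) + 1·L_1(x) - 2·L_2(x) + 7·L_3(x).
Expanding and collecting terms gives p(x) = 4x^3 - 6x^2 - x + 1.
Check: p(1) = -2. ✓

p(x) = 4x^3 - 6x^2 - x + 1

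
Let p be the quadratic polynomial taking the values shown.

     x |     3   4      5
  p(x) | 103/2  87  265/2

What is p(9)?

Write p(x) = ax^2 + bx + c. Substituting each data point gives a linear system:
  9a + 3b + c = 103/2
  16a + 4b + c = 87
  25a + 5b + c = 265/2
Solving the system yields a = 5, b = 1/2, c = 5.
So p(x) = 5x² + (1/2)x + 5.
Then p(9) = 829/2.

829/2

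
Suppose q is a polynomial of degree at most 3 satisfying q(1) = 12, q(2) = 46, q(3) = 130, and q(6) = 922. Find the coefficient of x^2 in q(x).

Write q(x) = ax^3 + bx^2 + cx + d. Substituting each data point gives a linear system:
  a + b + c + d = 12
  8a + 4b + 2c + d = 46
  27a + 9b + 3c + d = 130
  216a + 36b + 6c + d = 922
Solving the system yields a = 4, b = 1, c = 3, d = 4.
So q(x) = 4x^3 + x^2 + 3x + 4.
The coefficient of x^2 is 1.

1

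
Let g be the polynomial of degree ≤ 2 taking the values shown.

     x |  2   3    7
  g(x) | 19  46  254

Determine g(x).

Write g(x) = ax^2 + bx + c. Substituting each data point gives a linear system:
  4a + 2b + c = 19
  9a + 3b + c = 46
  49a + 7b + c = 254
Solving the system yields a = 5, b = 2, c = -5.
So g(x) = 5x^2 + 2x - 5.
Check: g(7) = 254. ✓

g(x) = 5x^2 + 2x - 5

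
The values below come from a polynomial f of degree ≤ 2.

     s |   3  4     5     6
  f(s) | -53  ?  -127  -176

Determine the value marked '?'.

The 3 known points determine the degree-2 polynomial uniquely.
Write f(s) = as^2 + bs + c. Substituting each data point gives a linear system:
  9a + 3b + c = -53
  25a + 5b + c = -127
  36a + 6b + c = -176
Solving the system yields a = -4, b = -5, c = -2.
So f(s) = -4s^2 - 5s - 2.
Then f(4) = -86.

-86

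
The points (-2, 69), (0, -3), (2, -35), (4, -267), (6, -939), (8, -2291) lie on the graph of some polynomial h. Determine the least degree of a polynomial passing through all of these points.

3

Forward differences of the values at n = -2, 0, 2, 4, 6, 8:
  h  : 69  -3  -35  -267  -939  -2291
  Δ  : -72  -32  -232  -672  -1352
  Δ^2: 40  -200  -440  -680
  Δ^3: -240  -240  -240
  Δ^4: 0  0
  Δ^5: 0
The third differences are constant (-240) and nonzero, while all higher differences vanish, so the minimal degree is 3.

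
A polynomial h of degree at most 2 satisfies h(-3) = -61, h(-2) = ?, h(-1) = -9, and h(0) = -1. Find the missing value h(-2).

The 3 known points determine the degree-2 polynomial uniquely.
Write h(u) = au^2 + bu + c. Substituting each data point gives a linear system:
  9a - 3b + c = -61
  a - b + c = -9
  c = -1
Solving the system yields a = -6, b = 2, c = -1.
So h(u) = -6u^2 + 2u - 1.
Then h(-2) = -29.

-29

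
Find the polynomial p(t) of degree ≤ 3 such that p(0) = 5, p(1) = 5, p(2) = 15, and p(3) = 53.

Write p(t) = at^3 + bt^2 + ct + d. Substituting each data point gives a linear system:
  d = 5
  a + b + c + d = 5
  8a + 4b + 2c + d = 15
  27a + 9b + 3c + d = 53
Solving the system yields a = 3, b = -4, c = 1, d = 5.
So p(t) = 3t^3 - 4t^2 + t + 5.
Check: p(1) = 5. ✓

p(t) = 3t^3 - 4t^2 + t + 5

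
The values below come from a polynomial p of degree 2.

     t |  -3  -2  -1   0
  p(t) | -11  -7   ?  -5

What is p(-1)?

On equispaced nodes a degree-2 polynomial has vanishing third forward difference, so
  - p(-3) + 3·p(-2) - 3·p(-1) + p(0) = 0.
Substituting the known values and solving for p(-1):
  -3·p(-1) = 15
  p(-1) = -5.

-5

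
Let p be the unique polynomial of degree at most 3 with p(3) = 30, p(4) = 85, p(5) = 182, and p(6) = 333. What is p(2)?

5

Forward differences of the values at u = 3, 4, 5, 6:
  p  : 30  85  182  333
  Δ  : 55  97  151
  Δ^2: 42  54
  Δ^3: 12
The third differences are constant, confirming degree 3.
Interpolating (Newton forward form) and evaluating at u = 2 gives p(2) = 5.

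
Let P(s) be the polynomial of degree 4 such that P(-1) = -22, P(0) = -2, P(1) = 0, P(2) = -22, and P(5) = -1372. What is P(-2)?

-126

Write P(s) = as^4 + bs^3 + cs^2 + ds + e. Substituting each data point gives a linear system:
  a - b + c - d + e = -22
  e = -2
  a + b + c + d + e = 0
  16a + 8b + 4c + 2d + e = -22
  625a + 125b + 25c + 5d + e = -1372
Solving the system yields a = -3, b = 5, c = -6, d = 6, e = -2.
So P(s) = -3s⁴ + 5s³ - 6s² + 6s - 2.
Then P(-2) = -126.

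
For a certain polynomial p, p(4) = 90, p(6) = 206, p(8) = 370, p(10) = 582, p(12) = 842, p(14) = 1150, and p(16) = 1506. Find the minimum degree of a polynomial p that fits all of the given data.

Forward differences of the values at x = 4, 6, 8, 10, 12, 14, 16:
  p  : 90  206  370  582  842  1150  1506
  Δ  : 116  164  212  260  308  356
  Δ^2: 48  48  48  48  48
  Δ^3: 0  0  0  0
  Δ^4: 0  0  0
  Δ^5: 0  0
  Δ^6: 0
The second differences are constant (48) and nonzero, while all higher differences vanish, so the minimal degree is 2.

2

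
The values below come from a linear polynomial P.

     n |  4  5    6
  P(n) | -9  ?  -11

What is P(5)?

The 2 known points determine the degree-1 polynomial uniquely.
Write P(n) = an + b. Substituting each data point gives a linear system:
  4a + b = -9
  6a + b = -11
Solving the system yields a = -1, b = -5.
So P(n) = -n - 5.
Then P(5) = -10.

-10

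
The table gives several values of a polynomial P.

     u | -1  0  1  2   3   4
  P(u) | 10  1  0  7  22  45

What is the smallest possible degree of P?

2

Forward differences of the values at u = -1, 0, 1, 2, 3, 4:
  P  : 10  1  0  7  22  45
  Δ  : -9  -1  7  15  23
  Δ^2: 8  8  8  8
  Δ^3: 0  0  0
  Δ^4: 0  0
  Δ^5: 0
The second differences are constant (8) and nonzero, while all higher differences vanish, so the minimal degree is 2.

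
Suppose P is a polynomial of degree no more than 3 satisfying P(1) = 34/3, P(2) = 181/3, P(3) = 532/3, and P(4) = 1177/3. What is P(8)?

Forward differences of the values at t = 1, 2, 3, 4:
  P  : 34/3  181/3  532/3  1177/3
  Δ  : 49  117  215
  Δ^2: 68  98
  Δ^3: 30
The third differences are constant, confirming degree 3.
Interpolating (Newton forward form) and evaluating at t = 8 gives P(8) = 8497/3.

8497/3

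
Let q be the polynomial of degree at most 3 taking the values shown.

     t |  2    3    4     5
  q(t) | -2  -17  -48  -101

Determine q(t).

Write q(t) = at^3 + bt^2 + ct + d. Substituting each data point gives a linear system:
  8a + 4b + 2c + d = -2
  27a + 9b + 3c + d = -17
  64a + 16b + 4c + d = -48
  125a + 25b + 5c + d = -101
Solving the system yields a = -1, b = 1, c = -1, d = 4.
So q(t) = -t^3 + t^2 - t + 4.
Check: q(5) = -101. ✓

q(t) = -t^3 + t^2 - t + 4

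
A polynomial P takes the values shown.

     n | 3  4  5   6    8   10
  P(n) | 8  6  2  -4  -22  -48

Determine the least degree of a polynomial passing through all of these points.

2

Divided differences on the nodes 3, 4, 5, 6, 8, 10:
  order 0: 8  6  2  -4  -22  -48
  order 1: -2  -4  -6  -9  -13
  order 2: -1  -1  -1  -1
  order 3: 0  0  0
  order 4: 0  0
  order 5: 0
The order-2 divided differences are all -1 (nonzero) and every higher order vanishes, so the data lies on a polynomial of degree exactly 2.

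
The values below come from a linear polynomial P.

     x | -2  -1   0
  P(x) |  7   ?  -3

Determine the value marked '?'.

On equispaced nodes a degree-1 polynomial has vanishing second forward difference, so
  P(-2) - 2·P(-1) + P(0) = 0.
Substituting the known values and solving for P(-1):
  -2·P(-1) = -4
  P(-1) = 2.

2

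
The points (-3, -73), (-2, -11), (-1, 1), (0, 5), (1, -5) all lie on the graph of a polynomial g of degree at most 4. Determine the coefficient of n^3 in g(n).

-5

Write g(n) = an^4 + bn^3 + cn^2 + dn + e. Substituting each data point gives a linear system:
  81a - 27b + 9c - 3d + e = -73
  16a - 8b + 4c - 2d + e = -11
  a - b + c - d + e = 1
  e = 5
  a + b + c + d + e = -5
Solving the system yields a = -2, b = -5, c = -5, d = 2, e = 5.
So g(n) = -2n^4 - 5n^3 - 5n^2 + 2n + 5.
The coefficient of n^3 is -5.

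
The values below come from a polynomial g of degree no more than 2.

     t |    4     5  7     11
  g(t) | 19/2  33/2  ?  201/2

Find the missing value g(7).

The 3 known points determine the degree-2 polynomial uniquely.
Write g(t) = at^2 + bt + c. Substituting each data point gives a linear system:
  16a + 4b + c = 19/2
  25a + 5b + c = 33/2
  121a + 11b + c = 201/2
Solving the system yields a = 1, b = -2, c = 3/2.
So g(t) = t^2 - 2t + 3/2.
Then g(7) = 73/2.

73/2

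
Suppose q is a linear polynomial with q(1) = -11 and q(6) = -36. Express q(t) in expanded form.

Write q(t) = at + b. Substituting each data point gives a linear system:
  a + b = -11
  6a + b = -36
Solving the system yields a = -5, b = -6.
So q(t) = -5t - 6.
Check: q(6) = -36. ✓

q(t) = -5t - 6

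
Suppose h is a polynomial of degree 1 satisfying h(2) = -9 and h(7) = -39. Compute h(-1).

Write h(u) = au + b. Substituting each data point gives a linear system:
  2a + b = -9
  7a + b = -39
Solving the system yields a = -6, b = 3.
So h(u) = -6u + 3.
Then h(-1) = 9.

9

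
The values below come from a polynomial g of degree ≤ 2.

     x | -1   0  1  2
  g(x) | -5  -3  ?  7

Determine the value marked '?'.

The 3 known points determine the degree-2 polynomial uniquely.
Write g(x) = ax^2 + bx + c. Substituting each data point gives a linear system:
  a - b + c = -5
  c = -3
  4a + 2b + c = 7
Solving the system yields a = 1, b = 3, c = -3.
So g(x) = x^2 + 3x - 3.
Then g(1) = 1.

1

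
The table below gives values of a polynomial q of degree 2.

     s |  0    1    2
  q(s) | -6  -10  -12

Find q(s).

q(s) = s^2 - 5s - 6

Using the Lagrange interpolation formula with nodes 0, 1, 2:
  L_0(s) = (s - 1)(s - 2) / 2
  L_1(s) = s(s - 2) / -1
  L_2(s) = s(s - 1) / 2
Then q(s) = -6·L_0(s) - 10·L_1(s) - 12·L_2(s).
Expanding and collecting terms gives q(s) = s² - 5s - 6.
Check: q(2) = -12. ✓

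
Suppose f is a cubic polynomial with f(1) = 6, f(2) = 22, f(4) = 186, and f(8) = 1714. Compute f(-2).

-66

Using the Lagrange interpolation formula with nodes 1, 2, 4, 8:
  L_0(u) = (u - 2)(u - 4)(u - 8) / -21
  L_1(u) = (u - 1)(u - 4)(u - 8) / 12
  L_2(u) = (u - 1)(u - 2)(u - 8) / -24
  L_3(u) = (u - 1)(u - 2)(u - 4) / 168
Then f(u) = 6·L_0(u) + 22·L_1(u) + 186·L_2(u) + 1714·L_3(u).
Expanding and collecting terms gives f(u) = 4u^3 - 6u^2 + 6u + 2.
Evaluating at u = -2: f(-2) = -66.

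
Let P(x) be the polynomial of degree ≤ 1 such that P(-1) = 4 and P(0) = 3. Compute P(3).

0

Using the Lagrange interpolation formula with nodes -1, 0:
  L_0(x) = x / -1
  L_1(x) = (x + 1) / 1
Then P(x) = 4·L_0(x) + 3·L_1(x).
Expanding and collecting terms gives P(x) = -x + 3.
Evaluating at x = 3: P(3) = 0.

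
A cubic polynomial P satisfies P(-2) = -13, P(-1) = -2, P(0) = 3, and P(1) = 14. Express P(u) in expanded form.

P(u) = 2u^3 + 3u^2 + 6u + 3

Write P(u) = au^3 + bu^2 + cu + d. Substituting each data point gives a linear system:
  -8a + 4b - 2c + d = -13
  -a + b - c + d = -2
  d = 3
  a + b + c + d = 14
Solving the system yields a = 2, b = 3, c = 6, d = 3.
So P(u) = 2u^3 + 3u^2 + 6u + 3.
Check: P(-2) = -13. ✓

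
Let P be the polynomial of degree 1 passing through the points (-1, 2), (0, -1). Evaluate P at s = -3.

8

Write P(s) = as + b. Substituting each data point gives a linear system:
  -a + b = 2
  b = -1
Solving the system yields a = -3, b = -1.
So P(s) = -3s - 1.
Then P(-3) = 8.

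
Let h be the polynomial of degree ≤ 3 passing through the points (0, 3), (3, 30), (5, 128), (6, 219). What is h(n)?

h(n) = n^3 + 3

Using the Lagrange interpolation formula with nodes 0, 3, 5, 6:
  L_0(n) = (n - 3)(n - 5)(n - 6) / -90
  L_1(n) = n(n - 5)(n - 6) / 18
  L_2(n) = n(n - 3)(n - 6) / -10
  L_3(n) = n(n - 3)(n - 5) / 18
Then h(n) = 3·L_0(n) + 30·L_1(n) + 128·L_2(n) + 219·L_3(n).
Expanding and collecting terms gives h(n) = n^3 + 3.
Check: h(6) = 219. ✓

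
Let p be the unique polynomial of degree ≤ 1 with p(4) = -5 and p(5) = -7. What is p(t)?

p(t) = -2t + 3

Write p(t) = at + b. Substituting each data point gives a linear system:
  4a + b = -5
  5a + b = -7
Solving the system yields a = -2, b = 3.
So p(t) = -2t + 3.
Check: p(5) = -7. ✓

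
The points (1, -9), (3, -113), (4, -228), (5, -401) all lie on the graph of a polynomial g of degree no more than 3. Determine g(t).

Write g(t) = at^3 + bt^2 + ct + d. Substituting each data point gives a linear system:
  a + b + c + d = -9
  27a + 9b + 3c + d = -113
  64a + 16b + 4c + d = -228
  125a + 25b + 5c + d = -401
Solving the system yields a = -2, b = -5, c = -6, d = 4.
So g(t) = -2t³ - 5t² - 6t + 4.
Check: g(4) = -228. ✓

g(t) = -2t^3 - 5t^2 - 6t + 4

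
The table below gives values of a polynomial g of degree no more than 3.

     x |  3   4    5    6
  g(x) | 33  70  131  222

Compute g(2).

Write g(x) = ax^3 + bx^2 + cx + d. Substituting each data point gives a linear system:
  27a + 9b + 3c + d = 33
  64a + 16b + 4c + d = 70
  125a + 25b + 5c + d = 131
  216a + 36b + 6c + d = 222
Solving the system yields a = 1, b = 0, c = 0, d = 6.
So g(x) = x^3 + 6.
Then g(2) = 14.

14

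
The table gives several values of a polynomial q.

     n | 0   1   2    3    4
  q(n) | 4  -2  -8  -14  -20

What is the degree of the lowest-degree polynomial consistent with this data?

1

Forward differences of the values at n = 0, 1, 2, 3, 4:
  q  : 4  -2  -8  -14  -20
  Δ  : -6  -6  -6  -6
  Δ^2: 0  0  0
  Δ^3: 0  0
  Δ^4: 0
The first differences are constant (-6) and nonzero, while all higher differences vanish, so the minimal degree is 1.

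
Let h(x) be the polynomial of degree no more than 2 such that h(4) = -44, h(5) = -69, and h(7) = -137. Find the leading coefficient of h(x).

Write h(x) = ax^2 + bx + c. Substituting each data point gives a linear system:
  16a + 4b + c = -44
  25a + 5b + c = -69
  49a + 7b + c = -137
Solving the system yields a = -3, b = 2, c = -4.
So h(x) = -3x² + 2x - 4.
The leading coefficient is -3.

-3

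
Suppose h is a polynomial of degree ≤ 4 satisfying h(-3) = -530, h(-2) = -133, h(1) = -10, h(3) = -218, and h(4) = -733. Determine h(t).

Write h(t) = at^4 + bt^3 + ct^2 + dt + e. Substituting each data point gives a linear system:
  81a - 27b + 9c - 3d + e = -530
  16a - 8b + 4c - 2d + e = -133
  a + b + c + d + e = -10
  81a + 27b + 9c + 3d + e = -218
  256a + 64b + 16c + 4d + e = -733
Solving the system yields a = -4, b = 6, c = -5, d = -2, e = -5.
So h(t) = -4t^4 + 6t^3 - 5t^2 - 2t - 5.
Check: h(3) = -218. ✓

h(t) = -4t^4 + 6t^3 - 5t^2 - 2t - 5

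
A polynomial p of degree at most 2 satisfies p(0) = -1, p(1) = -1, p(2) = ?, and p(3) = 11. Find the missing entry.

3

The 3 known points determine the degree-2 polynomial uniquely.
Write p(u) = au^2 + bu + c. Substituting each data point gives a linear system:
  c = -1
  a + b + c = -1
  9a + 3b + c = 11
Solving the system yields a = 2, b = -2, c = -1.
So p(u) = 2u^2 - 2u - 1.
Then p(2) = 3.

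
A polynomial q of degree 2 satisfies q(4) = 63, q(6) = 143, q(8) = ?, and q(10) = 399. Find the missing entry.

255

On equispaced nodes a degree-2 polynomial has vanishing third forward difference, so
  - q(4) + 3·q(6) - 3·q(8) + q(10) = 0.
Substituting the known values and solving for q(8):
  -3·q(8) = -765
  q(8) = 255.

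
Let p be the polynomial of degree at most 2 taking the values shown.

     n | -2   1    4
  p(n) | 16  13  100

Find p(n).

p(n) = 5n^2 + 4n + 4

Using the Lagrange interpolation formula with nodes -2, 1, 4:
  L_0(n) = (n - 1)(n - 4) / 18
  L_1(n) = (n + 2)(n - 4) / -9
  L_2(n) = (n + 2)(n - 1) / 18
Then p(n) = 16·L_0(n) + 13·L_1(n) + 100·L_2(n).
Expanding and collecting terms gives p(n) = 5n^2 + 4n + 4.
Check: p(4) = 100. ✓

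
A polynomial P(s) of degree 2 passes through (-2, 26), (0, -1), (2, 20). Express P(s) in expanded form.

P(s) = 6s^2 - (3/2)s - 1

Write P(s) = as^2 + bs + c. Substituting each data point gives a linear system:
  4a - 2b + c = 26
  c = -1
  4a + 2b + c = 20
Solving the system yields a = 6, b = -3/2, c = -1.
So P(s) = 6s^2 - (3/2)s - 1.
Check: P(2) = 20. ✓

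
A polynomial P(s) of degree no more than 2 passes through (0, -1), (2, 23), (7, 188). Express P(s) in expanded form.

P(s) = 3s^2 + 6s - 1

Write P(s) = as^2 + bs + c. Substituting each data point gives a linear system:
  c = -1
  4a + 2b + c = 23
  49a + 7b + c = 188
Solving the system yields a = 3, b = 6, c = -1.
So P(s) = 3s² + 6s - 1.
Check: P(2) = 23. ✓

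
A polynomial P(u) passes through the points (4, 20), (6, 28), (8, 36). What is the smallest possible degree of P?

1

Forward differences of the values at u = 4, 6, 8:
  P  : 20  28  36
  Δ  : 8  8
  Δ^2: 0
The first differences are constant (8) and nonzero, while all higher differences vanish, so the minimal degree is 1.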